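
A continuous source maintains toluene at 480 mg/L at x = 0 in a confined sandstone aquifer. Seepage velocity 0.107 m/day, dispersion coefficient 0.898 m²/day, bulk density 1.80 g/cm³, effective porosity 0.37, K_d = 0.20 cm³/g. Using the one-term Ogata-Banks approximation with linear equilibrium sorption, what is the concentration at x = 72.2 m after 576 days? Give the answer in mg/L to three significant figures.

Retardation factor R = 1 + ρ_b·K_d/n = 1 + 1.80 × 0.20/0.37 = 1.973.
Sorption retards both mechanisms: v_R = v/R = 0.05423 m/day, D_R = D/R = 0.4551 m²/day.
v_R·t = 0.05423 × 576 = 31.23648 m; 2√(D_R t) = 32.38 m; argument = (72.2 − 31.23648)/32.38 = 1.265.
C = C₀ × ½·erfc(1.265) = 480 × 0.03681 = 17.7 mg/L.

17.7 mg/L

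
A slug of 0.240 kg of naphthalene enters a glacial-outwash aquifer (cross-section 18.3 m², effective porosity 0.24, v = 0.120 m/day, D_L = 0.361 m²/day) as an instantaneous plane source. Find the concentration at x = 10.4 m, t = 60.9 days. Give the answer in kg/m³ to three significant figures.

0.00295 kg/m³

For an instantaneous plane source, C(x,t) = M/(n_e·A·√(4πDt)) · exp(−(x−vt)²/(4Dt)), with n_e·A the pore (flow) area.
Plume center vt = 0.120 × 60.9 = 7.308 m, so the well at 10.4 m is 3.092 m downgradient of the peak.
√(4πDt) = 16.62 m, giving peak height M/(n_e·A·√(4πDt)) = 0.240/(0.24 × 18.3 × 16.62) = 0.003288 kg/m³.
(x−vt)²/(4Dt) = (3.092)²/(4 × 0.361 × 60.9) = 0.1087; exp(−0.1087) = 0.8970.
C = 0.003288 × 0.8970 = 0.00295 kg/m³.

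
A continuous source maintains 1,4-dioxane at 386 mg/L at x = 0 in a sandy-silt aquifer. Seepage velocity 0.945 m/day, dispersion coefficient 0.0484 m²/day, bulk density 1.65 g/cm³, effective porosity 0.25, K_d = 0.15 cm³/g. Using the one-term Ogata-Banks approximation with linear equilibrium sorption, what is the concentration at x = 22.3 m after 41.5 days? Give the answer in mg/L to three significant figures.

Retardation factor R = 1 + ρ_b·K_d/n = 1 + 1.65 × 0.15/0.25 = 1.990.
Sorption retards both mechanisms: v_R = v/R = 0.4749 m/day, D_R = D/R = 0.02432 m²/day.
v_R·t = 0.4749 × 41.5 = 19.70835 m; 2√(D_R t) = 2.009 m; argument = (22.3 − 19.70835)/2.009 = 1.290.
C = C₀ × ½·erfc(1.290) = 386 × 0.03405 = 13.1 mg/L.

13.1 mg/L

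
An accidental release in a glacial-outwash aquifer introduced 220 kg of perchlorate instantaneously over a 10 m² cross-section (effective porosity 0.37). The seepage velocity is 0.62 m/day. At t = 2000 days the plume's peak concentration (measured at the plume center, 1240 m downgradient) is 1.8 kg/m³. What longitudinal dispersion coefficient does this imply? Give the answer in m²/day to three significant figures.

0.0434 m²/day

At the plume center C_max = M/(n_e·A·√(4πDt)), so D = M²/(4πt·(n_e·A·C_max)²).
n_e·A·C_max = 0.37 × 10 × 1.8 = 6.660 kg/m.
D = 220²/(4π × 2000 × 6.660²) = 0.0434 m²/day.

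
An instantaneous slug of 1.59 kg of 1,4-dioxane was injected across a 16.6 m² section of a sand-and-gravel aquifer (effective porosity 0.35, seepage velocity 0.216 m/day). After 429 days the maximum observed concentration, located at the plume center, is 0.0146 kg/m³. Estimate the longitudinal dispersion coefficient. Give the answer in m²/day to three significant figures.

At the plume center C_max = M/(n_e·A·√(4πDt)), so D = M²/(4πt·(n_e·A·C_max)²).
n_e·A·C_max = 0.35 × 16.6 × 0.0146 = 0.08483 kg/m.
D = 1.59²/(4π × 429 × 0.08483²) = 0.0652 m²/day.

0.0652 m²/day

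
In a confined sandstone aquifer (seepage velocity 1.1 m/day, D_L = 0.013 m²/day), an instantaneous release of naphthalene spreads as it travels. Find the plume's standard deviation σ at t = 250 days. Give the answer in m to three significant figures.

2.55 m

Dispersive spreading gives a Gaussian with σ² = 2Dt; advection only shifts the center.
σ = √(2 × 0.013 × 250) = 2.55 m.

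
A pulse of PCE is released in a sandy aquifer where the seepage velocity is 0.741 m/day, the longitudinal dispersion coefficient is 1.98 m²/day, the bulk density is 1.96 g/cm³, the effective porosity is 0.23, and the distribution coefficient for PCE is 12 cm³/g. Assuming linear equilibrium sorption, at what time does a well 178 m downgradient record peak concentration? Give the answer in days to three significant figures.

24400 days

Retardation factor R = 1 + ρ_b·K_d/n = 1 + 1.96 × 12/0.23 = 103.3.
Sorption retards both mechanisms: v_R = v/R = 0.007173 m/day, D_R = D/R = 0.01917 m²/day.
Peak time from v_R²t² + 2D_R t − x² = 0: t = (√(D_R² + v_R²x²) − D_R)/v_R².
√(D_R² + v_R²x²) = √(0.01917² + 0.007173² × 178²) = 1.277; v_R² = 5.145e-05.
t = (1.277 − 0.01917)/5.145e-05 = 24400 days.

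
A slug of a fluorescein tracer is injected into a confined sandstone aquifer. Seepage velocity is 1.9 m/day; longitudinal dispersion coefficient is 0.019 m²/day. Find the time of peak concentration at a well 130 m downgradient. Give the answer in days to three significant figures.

68.4 days

For the 1D instantaneous-source solution, setting ∂C/∂t = 0 at fixed x gives v²t² + 2Dt − x² = 0, so t = (√(D² + v²x²) − D)/v².
√(D² + v²x²) = √(0.019² + 1.9² × 130²) = 247.0; v² = 3.61.
t = (247.0 − 0.019)/3.61 = 68.4 days (vs. the pure-advection estimate x/v = 68.4 d).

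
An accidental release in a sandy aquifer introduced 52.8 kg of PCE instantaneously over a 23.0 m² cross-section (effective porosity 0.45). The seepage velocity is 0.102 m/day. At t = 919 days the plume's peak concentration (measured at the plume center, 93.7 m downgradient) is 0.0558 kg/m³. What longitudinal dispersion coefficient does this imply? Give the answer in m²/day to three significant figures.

At the plume center C_max = M/(n_e·A·√(4πDt)), so D = M²/(4πt·(n_e·A·C_max)²).
n_e·A·C_max = 0.45 × 23.0 × 0.0558 = 0.5775 kg/m.
D = 52.8²/(4π × 919 × 0.5775²) = 0.724 m²/day.

0.724 m²/day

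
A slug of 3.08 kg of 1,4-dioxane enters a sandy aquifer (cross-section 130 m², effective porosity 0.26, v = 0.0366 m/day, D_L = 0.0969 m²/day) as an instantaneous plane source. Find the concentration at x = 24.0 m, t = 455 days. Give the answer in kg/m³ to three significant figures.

For an instantaneous plane source, C(x,t) = M/(n_e·A·√(4πDt)) · exp(−(x−vt)²/(4Dt)), with n_e·A the pore (flow) area.
Plume center vt = 0.0366 × 455 = 16.653 m, so the well at 24.0 m is 7.347 m downgradient of the peak.
√(4πDt) = 23.54 m, giving peak height M/(n_e·A·√(4πDt)) = 3.08/(0.26 × 130 × 23.54) = 0.003871 kg/m³.
(x−vt)²/(4Dt) = (7.347)²/(4 × 0.0969 × 455) = 0.3061; exp(−0.3061) = 0.7363.
C = 0.003871 × 0.7363 = 0.00285 kg/m³.

0.00285 kg/m³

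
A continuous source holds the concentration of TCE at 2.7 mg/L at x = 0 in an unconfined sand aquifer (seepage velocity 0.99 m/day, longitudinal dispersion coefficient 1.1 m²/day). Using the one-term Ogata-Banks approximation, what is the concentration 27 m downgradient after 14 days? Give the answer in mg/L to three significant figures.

0.0242 mg/L

For a continuous step input, C/C₀ ≈ ½·erfc((x−vt)/(2√(Dt))).
vt = 0.99 × 14 = 13.86 m and 2√(Dt) = 2√(1.1 × 14) = 7.849 m.
Argument (x−vt)/(2√(Dt)) = (27 − 13.86)/7.849 = 1.674; ½·erfc(1.674) = 0.008957.
C = 2.7 × 0.008957 = 0.0242 mg/L.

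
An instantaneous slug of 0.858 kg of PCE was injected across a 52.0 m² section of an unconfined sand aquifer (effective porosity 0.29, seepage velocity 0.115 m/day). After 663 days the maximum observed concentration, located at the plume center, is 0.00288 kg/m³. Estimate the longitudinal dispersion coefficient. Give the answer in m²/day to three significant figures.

At the plume center C_max = M/(n_e·A·√(4πDt)), so D = M²/(4πt·(n_e·A·C_max)²).
n_e·A·C_max = 0.29 × 52.0 × 0.00288 = 0.04343 kg/m.
D = 0.858²/(4π × 663 × 0.04343²) = 0.0468 m²/day.

0.0468 m²/day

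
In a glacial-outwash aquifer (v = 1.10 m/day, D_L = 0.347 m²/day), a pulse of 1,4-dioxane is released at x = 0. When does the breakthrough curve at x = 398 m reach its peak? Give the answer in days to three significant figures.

For the 1D instantaneous-source solution, setting ∂C/∂t = 0 at fixed x gives v²t² + 2Dt − x² = 0, so t = (√(D² + v²x²) − D)/v².
√(D² + v²x²) = √(0.347² + 1.10² × 398²) = 437.8; v² = 1.21.
t = (437.8 − 0.347)/1.21 = 362 days (vs. the pure-advection estimate x/v = 362 d).

362 days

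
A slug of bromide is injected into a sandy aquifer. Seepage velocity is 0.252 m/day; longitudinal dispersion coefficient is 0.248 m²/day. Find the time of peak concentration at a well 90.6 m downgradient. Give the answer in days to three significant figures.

For the 1D instantaneous-source solution, setting ∂C/∂t = 0 at fixed x gives v²t² + 2Dt − x² = 0, so t = (√(D² + v²x²) − D)/v².
√(D² + v²x²) = √(0.248² + 0.252² × 90.6²) = 22.83; v² = 0.063504.
t = (22.83 − 0.248)/0.063504 = 356 days (vs. the pure-advection estimate x/v = 360 d).

356 days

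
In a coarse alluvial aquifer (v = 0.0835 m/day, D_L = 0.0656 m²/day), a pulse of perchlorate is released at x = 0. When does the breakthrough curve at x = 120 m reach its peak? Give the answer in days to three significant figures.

For the 1D instantaneous-source solution, setting ∂C/∂t = 0 at fixed x gives v²t² + 2Dt − x² = 0, so t = (√(D² + v²x²) − D)/v².
√(D² + v²x²) = √(0.0656² + 0.0835² × 120²) = 10.02; v² = 0.00697225.
t = (10.02 − 0.0656)/0.00697225 = 1430 days (vs. the pure-advection estimate x/v = 1440 d).

1430 days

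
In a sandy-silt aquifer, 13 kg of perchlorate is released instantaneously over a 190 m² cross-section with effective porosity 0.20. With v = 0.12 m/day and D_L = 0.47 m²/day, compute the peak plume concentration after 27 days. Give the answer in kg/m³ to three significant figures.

The peak of an instantaneous 1D plume sits at x = vt; there the Gaussian factor is 1 and C_max = M/(n_e·A·√(4πDt)), where n_e·A is the pore area the mass is dissolved in.
√(4πDt) = √(4π × 0.47 × 27) = 12.63 m, so C_max = 13/(0.20 × 190 × 12.63) = 0.0271 kg/m³.

0.0271 kg/m³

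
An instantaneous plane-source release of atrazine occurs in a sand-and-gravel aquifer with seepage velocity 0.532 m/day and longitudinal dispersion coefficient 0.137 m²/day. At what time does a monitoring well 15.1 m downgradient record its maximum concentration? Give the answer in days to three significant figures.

For the 1D instantaneous-source solution, setting ∂C/∂t = 0 at fixed x gives v²t² + 2Dt − x² = 0, so t = (√(D² + v²x²) − D)/v².
√(D² + v²x²) = √(0.137² + 0.532² × 15.1²) = 8.034; v² = 0.283024.
t = (8.034 − 0.137)/0.283024 = 27.9 days (vs. the pure-advection estimate x/v = 28.4 d).

27.9 days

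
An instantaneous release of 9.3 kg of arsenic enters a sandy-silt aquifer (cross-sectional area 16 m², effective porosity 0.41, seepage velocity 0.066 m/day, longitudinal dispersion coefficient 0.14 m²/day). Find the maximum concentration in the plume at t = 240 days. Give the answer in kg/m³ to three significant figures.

The peak of an instantaneous 1D plume sits at x = vt; there the Gaussian factor is 1 and C_max = M/(n_e·A·√(4πDt)), where n_e·A is the pore area the mass is dissolved in.
√(4πDt) = √(4π × 0.14 × 240) = 20.55 m, so C_max = 9.3/(0.41 × 16 × 20.55) = 0.0690 kg/m³.

0.0690 kg/m³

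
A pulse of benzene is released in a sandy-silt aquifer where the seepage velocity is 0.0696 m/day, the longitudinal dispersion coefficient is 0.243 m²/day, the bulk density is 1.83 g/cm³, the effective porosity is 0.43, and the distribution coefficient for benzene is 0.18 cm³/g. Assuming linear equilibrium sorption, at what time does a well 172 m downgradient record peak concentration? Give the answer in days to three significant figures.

4280 days

Retardation factor R = 1 + ρ_b·K_d/n = 1 + 1.83 × 0.18/0.43 = 1.766.
Sorption retards both mechanisms: v_R = v/R = 0.03941 m/day, D_R = D/R = 0.1376 m²/day.
Peak time from v_R²t² + 2D_R t − x² = 0: t = (√(D_R² + v_R²x²) − D_R)/v_R².
√(D_R² + v_R²x²) = √(0.1376² + 0.03941² × 172²) = 6.780; v_R² = 0.001553.
t = (6.780 − 0.1376)/0.001553 = 4280 days.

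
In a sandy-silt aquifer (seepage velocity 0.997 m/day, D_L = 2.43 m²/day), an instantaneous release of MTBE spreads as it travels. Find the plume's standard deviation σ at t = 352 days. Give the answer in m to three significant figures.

Dispersive spreading gives a Gaussian with σ² = 2Dt; advection only shifts the center.
σ = √(2 × 2.43 × 352) = 41.4 m.

41.4 m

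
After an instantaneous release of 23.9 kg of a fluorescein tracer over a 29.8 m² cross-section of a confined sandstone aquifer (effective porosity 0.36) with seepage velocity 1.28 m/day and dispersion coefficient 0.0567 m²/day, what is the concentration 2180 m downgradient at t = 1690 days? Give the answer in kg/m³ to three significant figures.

0.0307 kg/m³

For an instantaneous plane source, C(x,t) = M/(n_e·A·√(4πDt)) · exp(−(x−vt)²/(4Dt)), with n_e·A the pore (flow) area.
Plume center vt = 1.28 × 1690 = 2163.2 m, so the well at 2180 m is 16.8 m downgradient of the peak.
√(4πDt) = 34.70 m, giving peak height M/(n_e·A·√(4πDt)) = 23.9/(0.36 × 29.8 × 34.70) = 0.06420 kg/m³.
(x−vt)²/(4Dt) = (16.8)²/(4 × 0.0567 × 1690) = 0.7364; exp(−0.7364) = 0.4788.
C = 0.06420 × 0.4788 = 0.0307 kg/m³.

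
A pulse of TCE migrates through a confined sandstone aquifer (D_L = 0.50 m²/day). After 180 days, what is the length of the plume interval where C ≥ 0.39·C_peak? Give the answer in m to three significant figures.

36.8 m

The plume is Gaussian with σ = √(2Dt) = √(2 × 0.50 × 180) = 13.42 m.
C/C_peak = exp(−Δx²/(2σ²)) = 0.39 ⇒ Δx = σ·√(−2 ln 0.39) = 13.42 × 1.372 = 18.41 m.
Width = 2Δx = 36.8 m.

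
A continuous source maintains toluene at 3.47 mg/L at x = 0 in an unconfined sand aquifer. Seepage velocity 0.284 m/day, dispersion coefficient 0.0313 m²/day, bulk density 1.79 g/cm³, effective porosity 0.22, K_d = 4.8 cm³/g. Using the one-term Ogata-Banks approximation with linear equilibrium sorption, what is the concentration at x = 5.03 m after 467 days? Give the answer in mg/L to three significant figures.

0.0767 mg/L

Retardation factor R = 1 + ρ_b·K_d/n = 1 + 1.79 × 4.8/0.22 = 40.05.
Sorption retards both mechanisms: v_R = v/R = 0.007091 m/day, D_R = D/R = 0.0007815 m²/day.
v_R·t = 0.007091 × 467 = 3.311497 m; 2√(D_R t) = 1.208 m; argument = (5.03 − 3.311497)/1.208 = 1.423.
C = C₀ × ½·erfc(1.423) = 3.47 × 0.02209 = 0.0767 mg/L.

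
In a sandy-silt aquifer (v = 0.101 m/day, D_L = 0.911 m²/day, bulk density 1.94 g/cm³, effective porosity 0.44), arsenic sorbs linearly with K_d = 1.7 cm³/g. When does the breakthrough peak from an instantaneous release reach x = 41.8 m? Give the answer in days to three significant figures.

Retardation factor R = 1 + ρ_b·K_d/n = 1 + 1.94 × 1.7/0.44 = 8.495.
Sorption retards both mechanisms: v_R = v/R = 0.01189 m/day, D_R = D/R = 0.1072 m²/day.
Peak time from v_R²t² + 2D_R t − x² = 0: t = (√(D_R² + v_R²x²) − D_R)/v_R².
√(D_R² + v_R²x²) = √(0.1072² + 0.01189² × 41.8²) = 0.5084; v_R² = 0.0001414.
t = (0.5084 − 0.1072)/0.0001414 = 2840 days.

2840 days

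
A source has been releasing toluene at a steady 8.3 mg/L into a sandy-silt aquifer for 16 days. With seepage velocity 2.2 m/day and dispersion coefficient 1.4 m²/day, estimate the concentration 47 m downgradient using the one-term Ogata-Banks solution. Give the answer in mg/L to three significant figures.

0.323 mg/L

For a continuous step input, C/C₀ ≈ ½·erfc((x−vt)/(2√(Dt))).
vt = 2.2 × 16 = 35.2 m and 2√(Dt) = 2√(1.4 × 16) = 9.466 m.
Argument (x−vt)/(2√(Dt)) = (47 − 35.2)/9.466 = 1.247; ½·erfc(1.247) = 0.03891.
C = 8.3 × 0.03891 = 0.323 mg/L.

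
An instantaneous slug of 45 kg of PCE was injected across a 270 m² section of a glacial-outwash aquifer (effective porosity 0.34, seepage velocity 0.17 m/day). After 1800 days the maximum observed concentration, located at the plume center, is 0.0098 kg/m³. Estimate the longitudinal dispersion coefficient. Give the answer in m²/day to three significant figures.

0.111 m²/day

At the plume center C_max = M/(n_e·A·√(4πDt)), so D = M²/(4πt·(n_e·A·C_max)²).
n_e·A·C_max = 0.34 × 270 × 0.0098 = 0.8996 kg/m.
D = 45²/(4π × 1800 × 0.8996²) = 0.111 m²/day.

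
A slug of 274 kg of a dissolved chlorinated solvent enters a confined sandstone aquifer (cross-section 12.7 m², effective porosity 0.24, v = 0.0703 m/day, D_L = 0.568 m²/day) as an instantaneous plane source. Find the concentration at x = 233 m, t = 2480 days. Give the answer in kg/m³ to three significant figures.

For an instantaneous plane source, C(x,t) = M/(n_e·A·√(4πDt)) · exp(−(x−vt)²/(4Dt)), with n_e·A the pore (flow) area.
Plume center vt = 0.0703 × 2480 = 174.344 m, so the well at 233 m is 58.656 m downgradient of the peak.
√(4πDt) = 133.0 m, giving peak height M/(n_e·A·√(4πDt)) = 274/(0.24 × 12.7 × 133.0) = 0.6759 kg/m³.
(x−vt)²/(4Dt) = (58.656)²/(4 × 0.568 × 2480) = 0.6106; exp(−0.6106) = 0.5430.
C = 0.6759 × 0.5430 = 0.367 kg/m³.

0.367 kg/m³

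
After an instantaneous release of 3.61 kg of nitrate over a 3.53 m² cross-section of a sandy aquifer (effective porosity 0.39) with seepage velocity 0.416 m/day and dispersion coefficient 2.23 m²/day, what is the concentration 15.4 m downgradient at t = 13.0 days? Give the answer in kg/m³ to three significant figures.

For an instantaneous plane source, C(x,t) = M/(n_e·A·√(4πDt)) · exp(−(x−vt)²/(4Dt)), with n_e·A the pore (flow) area.
Plume center vt = 0.416 × 13.0 = 5.408 m, so the well at 15.4 m is 9.992 m downgradient of the peak.
√(4πDt) = 19.09 m, giving peak height M/(n_e·A·√(4πDt)) = 3.61/(0.39 × 3.53 × 19.09) = 0.1374 kg/m³.
(x−vt)²/(4Dt) = (9.992)²/(4 × 2.23 × 13.0) = 0.8610; exp(−0.8610) = 0.4227.
C = 0.1374 × 0.4227 = 0.0581 kg/m³.

0.0581 kg/m³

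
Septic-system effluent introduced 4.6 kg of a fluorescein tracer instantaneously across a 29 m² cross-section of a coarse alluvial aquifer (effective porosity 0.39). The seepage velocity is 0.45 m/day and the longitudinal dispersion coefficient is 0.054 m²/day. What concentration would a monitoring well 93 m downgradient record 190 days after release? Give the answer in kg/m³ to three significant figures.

For an instantaneous plane source, C(x,t) = M/(n_e·A·√(4πDt)) · exp(−(x−vt)²/(4Dt)), with n_e·A the pore (flow) area.
Plume center vt = 0.45 × 190 = 85.5 m, so the well at 93 m is 7.5 m downgradient of the peak.
√(4πDt) = 11.35 m, giving peak height M/(n_e·A·√(4πDt)) = 4.6/(0.39 × 29 × 11.35) = 0.03583 kg/m³.
(x−vt)²/(4Dt) = (7.5)²/(4 × 0.054 × 190) = 1.371; exp(−1.371) = 0.2539.
C = 0.03583 × 0.2539 = 0.00910 kg/m³.

0.00910 kg/m³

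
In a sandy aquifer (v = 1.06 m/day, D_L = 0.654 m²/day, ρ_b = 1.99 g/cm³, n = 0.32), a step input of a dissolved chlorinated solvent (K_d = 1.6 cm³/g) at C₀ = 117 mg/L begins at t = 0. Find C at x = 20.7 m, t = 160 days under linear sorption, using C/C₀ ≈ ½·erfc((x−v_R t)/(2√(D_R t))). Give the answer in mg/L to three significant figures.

13.6 mg/L

Retardation factor R = 1 + ρ_b·K_d/n = 1 + 1.99 × 1.6/0.32 = 10.95.
Sorption retards both mechanisms: v_R = v/R = 0.09680 m/day, D_R = D/R = 0.05973 m²/day.
v_R·t = 0.09680 × 160 = 15.488 m; 2√(D_R t) = 6.183 m; argument = (20.7 − 15.488)/6.183 = 0.8430.
C = C₀ × ½·erfc(0.8430) = 117 × 0.1166 = 13.6 mg/L.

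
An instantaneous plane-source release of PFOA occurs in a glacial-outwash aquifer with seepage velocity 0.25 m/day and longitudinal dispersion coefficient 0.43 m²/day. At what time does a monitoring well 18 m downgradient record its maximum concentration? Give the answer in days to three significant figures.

For the 1D instantaneous-source solution, setting ∂C/∂t = 0 at fixed x gives v²t² + 2Dt − x² = 0, so t = (√(D² + v²x²) − D)/v².
√(D² + v²x²) = √(0.43² + 0.25² × 18²) = 4.520; v² = 0.0625.
t = (4.520 − 0.43)/0.0625 = 65.4 days (vs. the pure-advection estimate x/v = 72.0 d).

65.4 days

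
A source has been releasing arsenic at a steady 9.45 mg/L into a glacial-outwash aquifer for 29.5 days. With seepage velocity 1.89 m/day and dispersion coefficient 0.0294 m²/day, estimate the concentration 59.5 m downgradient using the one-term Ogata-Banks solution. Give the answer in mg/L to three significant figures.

For a continuous step input, C/C₀ ≈ ½·erfc((x−vt)/(2√(Dt))).
vt = 1.89 × 29.5 = 55.755 m and 2√(Dt) = 2√(0.0294 × 29.5) = 1.863 m.
Argument (x−vt)/(2√(Dt)) = (59.5 − 55.755)/1.863 = 2.010; ½·erfc(2.010) = 0.002238.
C = 9.45 × 0.002238 = 0.0211 mg/L.

0.0211 mg/L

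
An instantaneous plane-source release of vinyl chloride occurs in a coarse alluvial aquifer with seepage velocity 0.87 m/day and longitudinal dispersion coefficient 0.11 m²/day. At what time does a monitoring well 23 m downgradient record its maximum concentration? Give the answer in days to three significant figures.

26.3 days

For the 1D instantaneous-source solution, setting ∂C/∂t = 0 at fixed x gives v²t² + 2Dt − x² = 0, so t = (√(D² + v²x²) − D)/v².
√(D² + v²x²) = √(0.11² + 0.87² × 23²) = 20.01; v² = 0.7569.
t = (20.01 − 0.11)/0.7569 = 26.3 days (vs. the pure-advection estimate x/v = 26.4 d).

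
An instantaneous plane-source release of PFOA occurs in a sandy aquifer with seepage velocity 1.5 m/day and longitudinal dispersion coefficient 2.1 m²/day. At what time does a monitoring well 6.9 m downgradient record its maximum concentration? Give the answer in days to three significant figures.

3.76 days

For the 1D instantaneous-source solution, setting ∂C/∂t = 0 at fixed x gives v²t² + 2Dt − x² = 0, so t = (√(D² + v²x²) − D)/v².
√(D² + v²x²) = √(2.1² + 1.5² × 6.9²) = 10.56; v² = 2.25.
t = (10.56 − 2.1)/2.25 = 3.76 days (vs. the pure-advection estimate x/v = 4.60 d).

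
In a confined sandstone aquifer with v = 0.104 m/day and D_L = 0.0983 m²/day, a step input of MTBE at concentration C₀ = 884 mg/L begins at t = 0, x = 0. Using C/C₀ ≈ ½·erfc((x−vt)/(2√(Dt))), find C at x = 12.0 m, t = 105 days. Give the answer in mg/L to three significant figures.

For a continuous step input, C/C₀ ≈ ½·erfc((x−vt)/(2√(Dt))).
vt = 0.104 × 105 = 10.92 m and 2√(Dt) = 2√(0.0983 × 105) = 6.425 m.
Argument (x−vt)/(2√(Dt)) = (12.0 − 10.92)/6.425 = 0.1681; ½·erfc(0.1681) = 0.4060.
C = 884 × 0.4060 = 359 mg/L.

359 mg/L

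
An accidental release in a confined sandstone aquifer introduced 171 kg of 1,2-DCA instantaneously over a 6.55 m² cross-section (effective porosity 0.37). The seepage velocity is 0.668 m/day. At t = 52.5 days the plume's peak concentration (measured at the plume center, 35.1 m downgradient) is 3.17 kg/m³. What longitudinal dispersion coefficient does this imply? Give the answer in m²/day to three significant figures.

At the plume center C_max = M/(n_e·A·√(4πDt)), so D = M²/(4πt·(n_e·A·C_max)²).
n_e·A·C_max = 0.37 × 6.55 × 3.17 = 7.682 kg/m.
D = 171²/(4π × 52.5 × 7.682²) = 0.751 m²/day.

0.751 m²/day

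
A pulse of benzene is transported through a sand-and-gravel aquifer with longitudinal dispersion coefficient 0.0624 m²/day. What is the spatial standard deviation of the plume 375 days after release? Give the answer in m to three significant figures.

6.84 m

Dispersive spreading gives a Gaussian with σ² = 2Dt; advection only shifts the center.
σ = √(2 × 0.0624 × 375) = 6.84 m.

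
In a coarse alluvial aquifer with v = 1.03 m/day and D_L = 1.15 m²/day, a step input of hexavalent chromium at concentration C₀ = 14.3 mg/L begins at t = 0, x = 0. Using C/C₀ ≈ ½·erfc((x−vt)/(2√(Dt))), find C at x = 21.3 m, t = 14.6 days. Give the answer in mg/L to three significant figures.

2.00 mg/L

For a continuous step input, C/C₀ ≈ ½·erfc((x−vt)/(2√(Dt))).
vt = 1.03 × 14.6 = 15.038 m and 2√(Dt) = 2√(1.15 × 14.6) = 8.195 m.
Argument (x−vt)/(2√(Dt)) = (21.3 − 15.038)/8.195 = 0.7641; ½·erfc(0.7641) = 0.1399.
C = 14.3 × 0.1399 = 2.00 mg/L.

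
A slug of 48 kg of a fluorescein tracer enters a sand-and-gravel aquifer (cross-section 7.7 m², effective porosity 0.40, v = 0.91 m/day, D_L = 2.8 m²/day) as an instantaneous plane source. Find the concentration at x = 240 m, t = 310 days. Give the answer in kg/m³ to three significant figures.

0.0896 kg/m³

For an instantaneous plane source, C(x,t) = M/(n_e·A·√(4πDt)) · exp(−(x−vt)²/(4Dt)), with n_e·A the pore (flow) area.
Plume center vt = 0.91 × 310 = 282.1 m, so the well at 240 m is 42.1 m upgradient of the peak.
√(4πDt) = 104.4 m, giving peak height M/(n_e·A·√(4πDt)) = 48/(0.40 × 7.7 × 104.4) = 0.1493 kg/m³.
(x−vt)²/(4Dt) = (-42.1)²/(4 × 2.8 × 310) = 0.5105; exp(−0.5105) = 0.6002.
C = 0.1493 × 0.6002 = 0.0896 kg/m³.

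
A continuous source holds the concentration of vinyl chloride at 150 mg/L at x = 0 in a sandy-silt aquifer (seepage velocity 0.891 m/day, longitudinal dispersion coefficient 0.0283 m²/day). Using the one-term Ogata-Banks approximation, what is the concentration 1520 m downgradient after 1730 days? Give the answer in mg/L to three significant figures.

148 mg/L

For a continuous step input, C/C₀ ≈ ½·erfc((x−vt)/(2√(Dt))).
vt = 0.891 × 1730 = 1541.43 m and 2√(Dt) = 2√(0.0283 × 1730) = 13.99 m.
Argument (x−vt)/(2√(Dt)) = (1520 − 1541.43)/13.99 = -1.532; ½·erfc(-1.532) = 0.9849.
C = 150 × 0.9849 = 148 mg/L.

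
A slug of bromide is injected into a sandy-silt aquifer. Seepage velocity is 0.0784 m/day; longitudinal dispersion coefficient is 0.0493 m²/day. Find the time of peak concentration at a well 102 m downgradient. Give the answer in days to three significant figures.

1290 days

For the 1D instantaneous-source solution, setting ∂C/∂t = 0 at fixed x gives v²t² + 2Dt − x² = 0, so t = (√(D² + v²x²) − D)/v².
√(D² + v²x²) = √(0.0493² + 0.0784² × 102²) = 7.997; v² = 0.00614656.
t = (7.997 − 0.0493)/0.00614656 = 1290 days (vs. the pure-advection estimate x/v = 1300 d).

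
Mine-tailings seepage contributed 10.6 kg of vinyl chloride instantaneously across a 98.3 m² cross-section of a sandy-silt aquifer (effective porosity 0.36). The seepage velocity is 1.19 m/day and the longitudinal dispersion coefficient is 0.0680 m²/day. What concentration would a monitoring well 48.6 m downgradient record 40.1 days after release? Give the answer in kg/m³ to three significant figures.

0.0477 kg/m³

For an instantaneous plane source, C(x,t) = M/(n_e·A·√(4πDt)) · exp(−(x−vt)²/(4Dt)), with n_e·A the pore (flow) area.
Plume center vt = 1.19 × 40.1 = 47.719 m, so the well at 48.6 m is 0.881 m downgradient of the peak.
√(4πDt) = 5.854 m, giving peak height M/(n_e·A·√(4πDt)) = 10.6/(0.36 × 98.3 × 5.854) = 0.05117 kg/m³.
(x−vt)²/(4Dt) = (0.881)²/(4 × 0.0680 × 40.1) = 0.07116; exp(−0.07116) = 0.9313.
C = 0.05117 × 0.9313 = 0.0477 kg/m³.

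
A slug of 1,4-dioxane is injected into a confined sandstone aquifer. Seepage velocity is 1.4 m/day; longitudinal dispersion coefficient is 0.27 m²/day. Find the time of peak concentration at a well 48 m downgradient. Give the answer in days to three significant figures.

For the 1D instantaneous-source solution, setting ∂C/∂t = 0 at fixed x gives v²t² + 2Dt − x² = 0, so t = (√(D² + v²x²) − D)/v².
√(D² + v²x²) = √(0.27² + 1.4² × 48²) = 67.20; v² = 1.96.
t = (67.20 − 0.27)/1.96 = 34.1 days (vs. the pure-advection estimate x/v = 34.3 d).

34.1 days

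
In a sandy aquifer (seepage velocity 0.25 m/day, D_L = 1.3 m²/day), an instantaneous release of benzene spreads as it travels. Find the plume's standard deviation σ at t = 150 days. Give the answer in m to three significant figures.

19.7 m

Dispersive spreading gives a Gaussian with σ² = 2Dt; advection only shifts the center.
σ = √(2 × 1.3 × 150) = 19.7 m.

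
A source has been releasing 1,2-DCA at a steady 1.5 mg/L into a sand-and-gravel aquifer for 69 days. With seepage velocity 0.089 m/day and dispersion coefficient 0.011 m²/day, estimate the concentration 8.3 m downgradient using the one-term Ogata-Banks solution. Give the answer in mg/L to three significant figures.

0.0598 mg/L

For a continuous step input, C/C₀ ≈ ½·erfc((x−vt)/(2√(Dt))).
vt = 0.089 × 69 = 6.141 m and 2√(Dt) = 2√(0.011 × 69) = 1.742 m.
Argument (x−vt)/(2√(Dt)) = (8.3 − 6.141)/1.742 = 1.239; ½·erfc(1.239) = 0.03987.
C = 1.5 × 0.03987 = 0.0598 mg/L.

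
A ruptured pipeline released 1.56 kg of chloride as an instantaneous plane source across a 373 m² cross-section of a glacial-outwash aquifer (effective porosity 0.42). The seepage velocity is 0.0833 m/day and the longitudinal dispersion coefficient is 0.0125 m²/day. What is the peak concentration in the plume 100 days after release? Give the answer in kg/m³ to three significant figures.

The peak of an instantaneous 1D plume sits at x = vt; there the Gaussian factor is 1 and C_max = M/(n_e·A·√(4πDt)), where n_e·A is the pore area the mass is dissolved in.
√(4πDt) = √(4π × 0.0125 × 100) = 3.963 m, so C_max = 1.56/(0.42 × 373 × 3.963) = 0.00251 kg/m³.

0.00251 kg/m³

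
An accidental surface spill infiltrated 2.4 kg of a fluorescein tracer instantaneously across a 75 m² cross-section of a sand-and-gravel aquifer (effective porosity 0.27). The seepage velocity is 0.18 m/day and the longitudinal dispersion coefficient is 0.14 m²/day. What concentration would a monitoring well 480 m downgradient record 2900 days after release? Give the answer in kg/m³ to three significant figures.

For an instantaneous plane source, C(x,t) = M/(n_e·A·√(4πDt)) · exp(−(x−vt)²/(4Dt)), with n_e·A the pore (flow) area.
Plume center vt = 0.18 × 2900 = 522 m, so the well at 480 m is 42 m upgradient of the peak.
√(4πDt) = 71.43 m, giving peak height M/(n_e·A·√(4πDt)) = 2.4/(0.27 × 75 × 71.43) = 0.001659 kg/m³.
(x−vt)²/(4Dt) = (-42)²/(4 × 0.14 × 2900) = 1.086; exp(−1.086) = 0.3376.
C = 0.001659 × 0.3376 = 0.000560 kg/m³.

0.000560 kg/m³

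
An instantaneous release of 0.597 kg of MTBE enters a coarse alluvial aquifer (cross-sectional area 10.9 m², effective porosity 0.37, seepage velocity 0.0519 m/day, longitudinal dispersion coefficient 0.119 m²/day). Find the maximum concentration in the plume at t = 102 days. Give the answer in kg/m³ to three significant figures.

The peak of an instantaneous 1D plume sits at x = vt; there the Gaussian factor is 1 and C_max = M/(n_e·A·√(4πDt)), where n_e·A is the pore area the mass is dissolved in.
√(4πDt) = √(4π × 0.119 × 102) = 12.35 m, so C_max = 0.597/(0.37 × 10.9 × 12.35) = 0.0120 kg/m³.

0.0120 kg/m³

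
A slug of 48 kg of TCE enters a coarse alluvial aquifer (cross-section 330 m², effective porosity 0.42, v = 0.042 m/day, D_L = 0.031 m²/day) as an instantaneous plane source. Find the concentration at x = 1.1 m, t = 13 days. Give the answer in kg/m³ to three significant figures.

0.127 kg/m³

For an instantaneous plane source, C(x,t) = M/(n_e·A·√(4πDt)) · exp(−(x−vt)²/(4Dt)), with n_e·A the pore (flow) area.
Plume center vt = 0.042 × 13 = 0.546 m, so the well at 1.1 m is 0.554 m downgradient of the peak.
√(4πDt) = 2.250 m, giving peak height M/(n_e·A·√(4πDt)) = 48/(0.42 × 330 × 2.250) = 0.1539 kg/m³.
(x−vt)²/(4Dt) = (0.554)²/(4 × 0.031 × 13) = 0.1904; exp(−0.1904) = 0.8266.
C = 0.1539 × 0.8266 = 0.127 kg/m³.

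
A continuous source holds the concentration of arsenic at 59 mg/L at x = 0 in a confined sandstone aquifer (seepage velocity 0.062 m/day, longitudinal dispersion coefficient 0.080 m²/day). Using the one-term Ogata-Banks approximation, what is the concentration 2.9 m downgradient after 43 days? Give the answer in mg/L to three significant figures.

27.4 mg/L

For a continuous step input, C/C₀ ≈ ½·erfc((x−vt)/(2√(Dt))).
vt = 0.062 × 43 = 2.666 m and 2√(Dt) = 2√(0.080 × 43) = 3.709 m.
Argument (x−vt)/(2√(Dt)) = (2.9 − 2.666)/3.709 = 0.06309; ½·erfc(0.06309) = 0.4645.
C = 59 × 0.4645 = 27.4 mg/L.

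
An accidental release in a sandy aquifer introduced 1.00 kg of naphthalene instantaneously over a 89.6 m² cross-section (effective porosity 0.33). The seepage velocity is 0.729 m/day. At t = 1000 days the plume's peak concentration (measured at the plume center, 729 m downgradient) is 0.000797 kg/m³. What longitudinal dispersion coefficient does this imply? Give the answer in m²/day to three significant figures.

At the plume center C_max = M/(n_e·A·√(4πDt)), so D = M²/(4πt·(n_e·A·C_max)²).
n_e·A·C_max = 0.33 × 89.6 × 0.000797 = 0.02357 kg/m.
D = 1.00²/(4π × 1000 × 0.02357²) = 0.143 m²/day.

0.143 m²/day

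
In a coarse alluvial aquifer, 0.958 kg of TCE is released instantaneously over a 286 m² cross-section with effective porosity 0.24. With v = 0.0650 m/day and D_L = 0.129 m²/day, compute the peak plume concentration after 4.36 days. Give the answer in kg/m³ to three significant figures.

The peak of an instantaneous 1D plume sits at x = vt; there the Gaussian factor is 1 and C_max = M/(n_e·A·√(4πDt)), where n_e·A is the pore area the mass is dissolved in.
√(4πDt) = √(4π × 0.129 × 4.36) = 2.659 m, so C_max = 0.958/(0.24 × 286 × 2.659) = 0.00525 kg/m³.

0.00525 kg/m³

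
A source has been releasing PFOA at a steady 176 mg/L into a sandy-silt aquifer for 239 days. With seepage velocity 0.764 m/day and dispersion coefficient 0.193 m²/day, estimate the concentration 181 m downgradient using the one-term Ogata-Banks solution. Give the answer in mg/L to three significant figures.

For a continuous step input, C/C₀ ≈ ½·erfc((x−vt)/(2√(Dt))).
vt = 0.764 × 239 = 182.596 m and 2√(Dt) = 2√(0.193 × 239) = 13.58 m.
Argument (x−vt)/(2√(Dt)) = (181 − 182.596)/13.58 = -0.1175; ½·erfc(-0.1175) = 0.5660.
C = 176 × 0.5660 = 99.6 mg/L.

99.6 mg/L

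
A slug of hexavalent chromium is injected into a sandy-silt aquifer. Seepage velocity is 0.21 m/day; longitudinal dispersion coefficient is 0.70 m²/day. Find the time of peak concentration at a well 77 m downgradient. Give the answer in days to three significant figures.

For the 1D instantaneous-source solution, setting ∂C/∂t = 0 at fixed x gives v²t² + 2Dt − x² = 0, so t = (√(D² + v²x²) − D)/v².
√(D² + v²x²) = √(0.70² + 0.21² × 77²) = 16.19; v² = 0.0441.
t = (16.19 − 0.70)/0.0441 = 351 days (vs. the pure-advection estimate x/v = 367 d).

351 days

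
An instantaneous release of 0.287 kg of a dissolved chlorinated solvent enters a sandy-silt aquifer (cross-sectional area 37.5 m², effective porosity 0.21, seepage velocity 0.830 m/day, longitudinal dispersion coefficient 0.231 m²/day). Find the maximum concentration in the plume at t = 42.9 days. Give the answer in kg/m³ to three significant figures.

The peak of an instantaneous 1D plume sits at x = vt; there the Gaussian factor is 1 and C_max = M/(n_e·A·√(4πDt)), where n_e·A is the pore area the mass is dissolved in.
√(4πDt) = √(4π × 0.231 × 42.9) = 11.16 m, so C_max = 0.287/(0.21 × 37.5 × 11.16) = 0.00327 kg/m³.

0.00327 kg/m³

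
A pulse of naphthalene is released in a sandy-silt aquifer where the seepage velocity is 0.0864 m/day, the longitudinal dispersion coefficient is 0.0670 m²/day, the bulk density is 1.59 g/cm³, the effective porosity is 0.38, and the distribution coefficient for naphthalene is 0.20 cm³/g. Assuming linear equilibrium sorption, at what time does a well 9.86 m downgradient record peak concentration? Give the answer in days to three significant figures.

194 days

Retardation factor R = 1 + ρ_b·K_d/n = 1 + 1.59 × 0.20/0.38 = 1.837.
Sorption retards both mechanisms: v_R = v/R = 0.04703 m/day, D_R = D/R = 0.03647 m²/day.
Peak time from v_R²t² + 2D_R t − x² = 0: t = (√(D_R² + v_R²x²) − D_R)/v_R².
√(D_R² + v_R²x²) = √(0.03647² + 0.04703² × 9.86²) = 0.4651; v_R² = 0.002212.
t = (0.4651 − 0.03647)/0.002212 = 194 days.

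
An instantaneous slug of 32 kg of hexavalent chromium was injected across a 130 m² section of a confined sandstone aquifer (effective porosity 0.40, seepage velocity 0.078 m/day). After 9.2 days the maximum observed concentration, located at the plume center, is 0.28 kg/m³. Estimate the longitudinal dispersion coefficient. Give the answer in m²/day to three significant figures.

0.0418 m²/day

At the plume center C_max = M/(n_e·A·√(4πDt)), so D = M²/(4πt·(n_e·A·C_max)²).
n_e·A·C_max = 0.40 × 130 × 0.28 = 14.56 kg/m.
D = 32²/(4π × 9.2 × 14.56²) = 0.0418 m²/day.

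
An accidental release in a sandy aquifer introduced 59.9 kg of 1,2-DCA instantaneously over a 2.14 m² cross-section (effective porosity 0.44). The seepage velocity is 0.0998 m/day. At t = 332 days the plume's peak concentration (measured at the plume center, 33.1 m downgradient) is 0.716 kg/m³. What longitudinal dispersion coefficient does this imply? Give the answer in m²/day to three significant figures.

At the plume center C_max = M/(n_e·A·√(4πDt)), so D = M²/(4πt·(n_e·A·C_max)²).
n_e·A·C_max = 0.44 × 2.14 × 0.716 = 0.6742 kg/m.
D = 59.9²/(4π × 332 × 0.6742²) = 1.89 m²/day.

1.89 m²/day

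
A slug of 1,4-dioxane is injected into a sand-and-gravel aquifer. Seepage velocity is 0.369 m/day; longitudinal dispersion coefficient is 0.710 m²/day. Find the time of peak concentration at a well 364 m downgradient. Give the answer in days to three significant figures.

For the 1D instantaneous-source solution, setting ∂C/∂t = 0 at fixed x gives v²t² + 2Dt − x² = 0, so t = (√(D² + v²x²) − D)/v².
√(D² + v²x²) = √(0.710² + 0.369² × 364²) = 134.3; v² = 0.136161.
t = (134.3 − 0.710)/0.136161 = 981 days (vs. the pure-advection estimate x/v = 986 d).

981 days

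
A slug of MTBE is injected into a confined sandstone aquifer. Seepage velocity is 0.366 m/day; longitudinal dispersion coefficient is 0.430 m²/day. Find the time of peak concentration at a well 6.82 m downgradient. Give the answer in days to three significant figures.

For the 1D instantaneous-source solution, setting ∂C/∂t = 0 at fixed x gives v²t² + 2Dt − x² = 0, so t = (√(D² + v²x²) − D)/v².
√(D² + v²x²) = √(0.430² + 0.366² × 6.82²) = 2.533; v² = 0.133956.
t = (2.533 − 0.430)/0.133956 = 15.7 days (vs. the pure-advection estimate x/v = 18.6 d).

15.7 days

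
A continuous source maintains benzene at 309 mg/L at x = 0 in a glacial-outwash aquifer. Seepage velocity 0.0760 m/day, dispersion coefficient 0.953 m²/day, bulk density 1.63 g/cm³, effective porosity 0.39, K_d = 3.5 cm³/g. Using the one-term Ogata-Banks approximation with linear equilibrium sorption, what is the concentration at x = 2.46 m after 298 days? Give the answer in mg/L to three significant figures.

Retardation factor R = 1 + ρ_b·K_d/n = 1 + 1.63 × 3.5/0.39 = 15.63.
Sorption retards both mechanisms: v_R = v/R = 0.004862 m/day, D_R = D/R = 0.06097 m²/day.
v_R·t = 0.004862 × 298 = 1.448876 m; 2√(D_R t) = 8.525 m; argument = (2.46 − 1.448876)/8.525 = 0.1186.
C = C₀ × ½·erfc(0.1186) = 309 × 0.4334 = 134 mg/L.

134 mg/L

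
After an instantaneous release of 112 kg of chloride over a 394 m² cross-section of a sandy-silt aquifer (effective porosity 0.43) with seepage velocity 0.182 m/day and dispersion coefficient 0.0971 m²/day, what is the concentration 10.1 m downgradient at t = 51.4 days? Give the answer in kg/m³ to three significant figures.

For an instantaneous plane source, C(x,t) = M/(n_e·A·√(4πDt)) · exp(−(x−vt)²/(4Dt)), with n_e·A the pore (flow) area.
Plume center vt = 0.182 × 51.4 = 9.3548 m, so the well at 10.1 m is 0.7452 m downgradient of the peak.
√(4πDt) = 7.919 m, giving peak height M/(n_e·A·√(4πDt)) = 112/(0.43 × 394 × 7.919) = 0.08348 kg/m³.
(x−vt)²/(4Dt) = (0.7452)²/(4 × 0.0971 × 51.4) = 0.02782; exp(−0.02782) = 0.9726.
C = 0.08348 × 0.9726 = 0.0812 kg/m³.

0.0812 kg/m³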